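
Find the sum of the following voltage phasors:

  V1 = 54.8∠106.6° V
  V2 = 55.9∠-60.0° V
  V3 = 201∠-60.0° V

Step 1 — Convert each phasor to rectangular form:
  V1 = 54.8·(cos(106.6°) + j·sin(106.6°)) = -15.66 + j52.52 V
  V2 = 55.9·(cos(-60.0°) + j·sin(-60.0°)) = 27.95 - j48.41 V
  V3 = 201·(cos(-60.0°) + j·sin(-60.0°)) = 100.5 - j174.1 V
Step 2 — Sum components: V_total = 112.8 - j170 V.
Step 3 — Convert to polar: |V_total| = 204 V, ∠V_total = -56.4°.

V_total = 204∠-56.4° V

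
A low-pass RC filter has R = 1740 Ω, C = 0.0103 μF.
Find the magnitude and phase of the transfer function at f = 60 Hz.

Step 1 — Angular frequency: ω = 2π·60 = 377 rad/s.
Step 2 — Transfer function: H(jω) = 1/(1 + jωRC).
Step 3 — Denominator: 1 + jωRC = 1 + j·377·1740·1.03e-08 = 1 + j0.006756.
Step 4 — H = 1 - j0.006756.
Step 5 — Magnitude: |H| = 1 (-0.0 dB); phase: φ = -0.4°.

|H| = 1 (-0.0 dB), φ = -0.4°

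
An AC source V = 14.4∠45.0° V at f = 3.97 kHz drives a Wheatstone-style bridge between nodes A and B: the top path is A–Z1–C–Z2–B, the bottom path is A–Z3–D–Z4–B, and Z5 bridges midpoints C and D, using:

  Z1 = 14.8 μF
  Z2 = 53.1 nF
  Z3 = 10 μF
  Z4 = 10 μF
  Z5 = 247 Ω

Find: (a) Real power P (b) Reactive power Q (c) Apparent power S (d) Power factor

Step 1 — Angular frequency: ω = 2π·f = 2π·3970 = 2.494e+04 rad/s.
Step 2 — Component impedances:
  Z1: Z = 1/(jωC) = -j/(ω·C) = 0 - j2.709 Ω
  Z2: Z = 1/(jωC) = -j/(ω·C) = 0 - j755 Ω
  Z3: Z = 1/(jωC) = -j/(ω·C) = 0 - j4.009 Ω
  Z4: Z = 1/(jωC) = -j/(ω·C) = 0 - j4.009 Ω
  Z5: Z = R = 247 Ω
Step 3 — Bridge requires nodal analysis (the Z5 bridge couples midpoints C and D, so the two paths cannot be reduced to a simple series/parallel combination). Setting node B to ground and injecting 1 A at node A, the 3-node admittance system at A, C, D solves to V_A = Z_AB = 0.06276 - j7.932 Ω = 7.932∠-89.5° Ω.
Step 4 — Source phasor: V = 14.4∠45.0° V = 10.18 + j10.18 V.
Step 5 — Current: I = V / Z = -1.273 + j1.294 A = 1.815∠134.5° A.
Step 6 — Complex power: S = V·I* = 0.2068 - j26.14 VA.
Step 7 — Real power: P = Re(S) = 0.2068 W.
Step 8 — Reactive power: Q = Im(S) = -26.14 VAR.
Step 9 — Apparent power: |S| = 26.14 VA.
Step 10 — Power factor: PF = P/|S| = 0.007912 (leading).

(a) P = 0.2068 W  (b) Q = -26.14 VAR  (c) S = 26.14 VA  (d) PF = 0.007912 (leading)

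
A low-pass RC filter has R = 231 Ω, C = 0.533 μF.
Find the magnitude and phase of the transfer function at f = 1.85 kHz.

Step 1 — Angular frequency: ω = 2π·1850 = 1.162e+04 rad/s.
Step 2 — Transfer function: H(jω) = 1/(1 + jωRC).
Step 3 — Denominator: 1 + jωRC = 1 + j·1.162e+04·231·5.33e-07 = 1 + j1.431.
Step 4 — H = 0.3281 - j0.4695.
Step 5 — Magnitude: |H| = 0.5728 (-4.8 dB); phase: φ = -55.1°.

|H| = 0.5728 (-4.8 dB), φ = -55.1°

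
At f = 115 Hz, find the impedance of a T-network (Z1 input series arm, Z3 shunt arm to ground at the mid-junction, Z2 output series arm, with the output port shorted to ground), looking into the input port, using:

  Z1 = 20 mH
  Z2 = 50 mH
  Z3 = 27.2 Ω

Step 1 — Angular frequency: ω = 2π·f = 2π·115 = 722.6 rad/s.
Step 2 — Component impedances:
  Z1: Z = jωL = j·722.6·0.02 = 0 + j14.45 Ω
  Z2: Z = jωL = j·722.6·0.05 = 0 + j36.13 Ω
  Z3: Z = R = 27.2 Ω
Step 3 — With the output port shorted to ground, the output series arm Z2 runs from the junction to ground; the shunt arm Z3 also runs from the junction to ground. They appear in parallel: Z3 || Z2 = 17.36 + j13.07 Ω.
Step 4 — Series with input arm Z1: Z_in = Z1 + (Z3 || Z2) = 17.36 + j27.52 Ω = 32.54∠57.8° Ω.

Z = 17.36 + j27.52 Ω = 32.54∠57.8° Ω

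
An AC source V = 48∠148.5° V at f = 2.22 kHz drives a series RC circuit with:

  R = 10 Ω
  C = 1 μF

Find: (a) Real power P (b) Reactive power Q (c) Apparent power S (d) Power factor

Step 1 — Angular frequency: ω = 2π·f = 2π·2220 = 1.395e+04 rad/s.
Step 2 — Component impedances:
  R: Z = R = 10 Ω
  C: Z = 1/(jωC) = -j/(ω·C) = 0 - j71.69 Ω
Step 3 — Series combination: Z_total = R + C = 10 - j71.69 Ω = 72.39∠-82.1° Ω.
Step 4 — Source phasor: V = 48∠148.5° V = -40.93 + j25.08 V.
Step 5 — Current: I = V / Z = -0.4213 - j0.5121 A = 0.6631∠-129.4° A.
Step 6 — Complex power: S = V·I* = 4.397 - j31.52 VA.
Step 7 — Real power: P = Re(S) = 4.397 W.
Step 8 — Reactive power: Q = Im(S) = -31.52 VAR.
Step 9 — Apparent power: |S| = 31.83 VA.
Step 10 — Power factor: PF = P/|S| = 0.1381 (leading).

(a) P = 4.397 W  (b) Q = -31.52 VAR  (c) S = 31.83 VA  (d) PF = 0.1381 (leading)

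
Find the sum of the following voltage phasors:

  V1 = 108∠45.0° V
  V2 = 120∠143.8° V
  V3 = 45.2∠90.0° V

Step 1 — Convert each phasor to rectangular form:
  V1 = 108·(cos(45.0°) + j·sin(45.0°)) = 76.37 + j76.37 V
  V2 = 120·(cos(143.8°) + j·sin(143.8°)) = -96.84 + j70.87 V
  V3 = 45.2·(cos(90.0°) + j·sin(90.0°)) = 0 + j45.2 V
Step 2 — Sum components: V_total = -20.47 + j192.4 V.
Step 3 — Convert to polar: |V_total| = 193.5 V, ∠V_total = 96.1°.

V_total = 193.5∠96.1° V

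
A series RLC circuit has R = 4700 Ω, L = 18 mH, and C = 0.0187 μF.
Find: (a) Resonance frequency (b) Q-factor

Step 1 — Resonance condition Im(Z)=0 gives ω₀ = 1/√(LC).
Step 2 — ω₀ = 1/√(0.018·1.87e-08) = 5.451e+04 rad/s.
Step 3 — f₀ = ω₀/(2π) = 8675 Hz.
Step 4 — Series Q: Q = ω₀L/R = 5.451e+04·0.018/4700 = 0.2087.

(a) f₀ = 8675 Hz  (b) Q = 0.2087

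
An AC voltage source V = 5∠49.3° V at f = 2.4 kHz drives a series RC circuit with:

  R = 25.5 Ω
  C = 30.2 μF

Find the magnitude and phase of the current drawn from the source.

Step 1 — Angular frequency: ω = 2π·f = 2π·2400 = 1.508e+04 rad/s.
Step 2 — Component impedances:
  R: Z = R = 25.5 Ω
  C: Z = 1/(jωC) = -j/(ω·C) = 0 - j2.196 Ω
Step 3 — Series combination: Z_total = R + C = 25.5 - j2.196 Ω = 25.59∠-4.9° Ω.
Step 4 — Source phasor: V = 5∠49.3° V = 3.26 + j3.791 V.
Step 5 — Ohm's law: I = V / Z_total = (3.26 + j3.791) / (25.5 - j2.196) = 0.1142 + j0.1585 A.
Step 6 — Convert to polar: |I| = 0.1954 A, ∠I = 54.2°.

I = 0.1954∠54.2° A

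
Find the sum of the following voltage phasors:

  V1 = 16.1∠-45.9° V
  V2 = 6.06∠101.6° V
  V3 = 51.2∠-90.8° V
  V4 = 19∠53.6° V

Step 1 — Convert each phasor to rectangular form:
  V1 = 16.1·(cos(-45.9°) + j·sin(-45.9°)) = 11.2 - j11.56 V
  V2 = 6.06·(cos(101.6°) + j·sin(101.6°)) = -1.219 + j5.936 V
  V3 = 51.2·(cos(-90.8°) + j·sin(-90.8°)) = -0.7149 - j51.2 V
  V4 = 19·(cos(53.6°) + j·sin(53.6°)) = 11.27 + j15.29 V
Step 2 — Sum components: V_total = 20.55 - j41.53 V.
Step 3 — Convert to polar: |V_total| = 46.33 V, ∠V_total = -63.7°.

V_total = 46.33∠-63.7° V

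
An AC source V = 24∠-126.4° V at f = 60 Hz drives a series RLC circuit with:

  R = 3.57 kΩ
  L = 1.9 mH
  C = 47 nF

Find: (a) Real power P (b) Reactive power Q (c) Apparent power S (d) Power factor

Step 1 — Angular frequency: ω = 2π·f = 2π·60 = 377 rad/s.
Step 2 — Component impedances:
  R: Z = R = 3570 Ω
  L: Z = jωL = j·377·0.0019 = 0 + j0.7163 Ω
  C: Z = 1/(jωC) = -j/(ω·C) = 0 - j5.644e+04 Ω
Step 3 — Series combination: Z_total = R + L + C = 3570 - j5.644e+04 Ω = 5.655e+04∠-86.4° Ω.
Step 4 — Source phasor: V = 24∠-126.4° V = -14.24 - j19.32 V.
Step 5 — Current: I = V / Z = 0.000325 - j0.0002729 A = 0.0004244∠-40.0° A.
Step 6 — Complex power: S = V·I* = 0.000643 - j0.01017 VA.
Step 7 — Real power: P = Re(S) = 0.000643 W.
Step 8 — Reactive power: Q = Im(S) = -0.01017 VAR.
Step 9 — Apparent power: |S| = 0.01019 VA.
Step 10 — Power factor: PF = P/|S| = 0.06313 (leading).

(a) P = 0.000643 W  (b) Q = -0.01017 VAR  (c) S = 0.01019 VA  (d) PF = 0.06313 (leading)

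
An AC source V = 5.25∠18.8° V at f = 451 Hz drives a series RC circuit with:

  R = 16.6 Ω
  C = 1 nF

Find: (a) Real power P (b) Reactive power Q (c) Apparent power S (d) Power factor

Step 1 — Angular frequency: ω = 2π·f = 2π·451 = 2834 rad/s.
Step 2 — Component impedances:
  R: Z = R = 16.6 Ω
  C: Z = 1/(jωC) = -j/(ω·C) = 0 - j3.529e+05 Ω
Step 3 — Series combination: Z_total = R + C = 16.6 - j3.529e+05 Ω = 3.529e+05∠-90.0° Ω.
Step 4 — Source phasor: V = 5.25∠18.8° V = 4.97 + j1.692 V.
Step 5 — Current: I = V / Z = -4.794e-06 + j1.408e-05 A = 1.488e-05∠108.8° A.
Step 6 — Complex power: S = V·I* = 3.674e-09 - j7.81e-05 VA.
Step 7 — Real power: P = Re(S) = 3.674e-09 W.
Step 8 — Reactive power: Q = Im(S) = -7.81e-05 VAR.
Step 9 — Apparent power: |S| = 7.81e-05 VA.
Step 10 — Power factor: PF = P/|S| = 4.704e-05 (leading).

(a) P = 3.674e-09 W  (b) Q = -7.81e-05 VAR  (c) S = 7.81e-05 VA  (d) PF = 4.704e-05 (leading)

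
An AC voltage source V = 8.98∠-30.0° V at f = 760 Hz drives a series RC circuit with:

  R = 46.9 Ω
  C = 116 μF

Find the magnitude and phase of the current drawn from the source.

Step 1 — Angular frequency: ω = 2π·f = 2π·760 = 4775 rad/s.
Step 2 — Component impedances:
  R: Z = R = 46.9 Ω
  C: Z = 1/(jωC) = -j/(ω·C) = 0 - j1.805 Ω
Step 3 — Series combination: Z_total = R + C = 46.9 - j1.805 Ω = 46.93∠-2.2° Ω.
Step 4 — Source phasor: V = 8.98∠-30.0° V = 7.777 - j4.49 V.
Step 5 — Ohm's law: I = V / Z_total = (7.777 - j4.49) / (46.9 - j1.805) = 0.1693 - j0.08922 A.
Step 6 — Convert to polar: |I| = 0.1913 A, ∠I = -27.8°.

I = 0.1913∠-27.8° A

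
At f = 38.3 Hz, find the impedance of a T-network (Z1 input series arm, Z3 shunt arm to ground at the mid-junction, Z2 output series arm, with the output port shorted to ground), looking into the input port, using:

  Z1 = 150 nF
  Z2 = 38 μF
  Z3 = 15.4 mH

Step 1 — Angular frequency: ω = 2π·f = 2π·38.3 = 240.6 rad/s.
Step 2 — Component impedances:
  Z1: Z = 1/(jωC) = -j/(ω·C) = 0 - j2.77e+04 Ω
  Z2: Z = 1/(jωC) = -j/(ω·C) = 0 - j109.4 Ω
  Z3: Z = jωL = j·240.6·0.0154 = 0 + j3.706 Ω
Step 3 — With the output port shorted to ground, the output series arm Z2 runs from the junction to ground; the shunt arm Z3 also runs from the junction to ground. They appear in parallel: Z3 || Z2 = 0 + j3.836 Ω.
Step 4 — Series with input arm Z1: Z_in = Z1 + (Z3 || Z2) = 0 - j2.77e+04 Ω = 2.77e+04∠-90.0° Ω.

Z = 0 - j2.77e+04 Ω = 2.77e+04∠-90.0° Ω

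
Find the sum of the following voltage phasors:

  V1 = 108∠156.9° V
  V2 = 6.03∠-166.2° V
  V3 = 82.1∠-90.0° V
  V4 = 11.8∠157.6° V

Step 1 — Convert each phasor to rectangular form:
  V1 = 108·(cos(156.9°) + j·sin(156.9°)) = -99.34 + j42.37 V
  V2 = 6.03·(cos(-166.2°) + j·sin(-166.2°)) = -5.856 - j1.438 V
  V3 = 82.1·(cos(-90.0°) + j·sin(-90.0°)) = 0 - j82.1 V
  V4 = 11.8·(cos(157.6°) + j·sin(157.6°)) = -10.91 + j4.497 V
Step 2 — Sum components: V_total = -116.1 - j36.67 V.
Step 3 — Convert to polar: |V_total| = 121.8 V, ∠V_total = -162.5°.

V_total = 121.8∠-162.5° V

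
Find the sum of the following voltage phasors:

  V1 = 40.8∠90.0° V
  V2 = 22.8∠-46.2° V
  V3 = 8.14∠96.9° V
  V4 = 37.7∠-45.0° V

Step 1 — Convert each phasor to rectangular form:
  V1 = 40.8·(cos(90.0°) + j·sin(90.0°)) = 0 + j40.8 V
  V2 = 22.8·(cos(-46.2°) + j·sin(-46.2°)) = 15.78 - j16.46 V
  V3 = 8.14·(cos(96.9°) + j·sin(96.9°)) = -0.9779 + j8.081 V
  V4 = 37.7·(cos(-45.0°) + j·sin(-45.0°)) = 26.66 - j26.66 V
Step 2 — Sum components: V_total = 41.46 + j5.767 V.
Step 3 — Convert to polar: |V_total| = 41.86 V, ∠V_total = 7.9°.

V_total = 41.86∠7.9° V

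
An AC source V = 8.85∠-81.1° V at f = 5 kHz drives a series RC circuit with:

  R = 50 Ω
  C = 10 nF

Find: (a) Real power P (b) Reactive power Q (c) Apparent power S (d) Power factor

Step 1 — Angular frequency: ω = 2π·f = 2π·5000 = 3.142e+04 rad/s.
Step 2 — Component impedances:
  R: Z = R = 50 Ω
  C: Z = 1/(jωC) = -j/(ω·C) = 0 - j3183 Ω
Step 3 — Series combination: Z_total = R + C = 50 - j3183 Ω = 3183∠-89.1° Ω.
Step 4 — Source phasor: V = 8.85∠-81.1° V = 1.369 - j8.743 V.
Step 5 — Current: I = V / Z = 0.002753 + j0.0003869 A = 0.00278∠8.0° A.
Step 6 — Complex power: S = V·I* = 0.0003864 - j0.0246 VA.
Step 7 — Real power: P = Re(S) = 0.0003864 W.
Step 8 — Reactive power: Q = Im(S) = -0.0246 VAR.
Step 9 — Apparent power: |S| = 0.0246 VA.
Step 10 — Power factor: PF = P/|S| = 0.01571 (leading).

(a) P = 0.0003864 W  (b) Q = -0.0246 VAR  (c) S = 0.0246 VA  (d) PF = 0.01571 (leading)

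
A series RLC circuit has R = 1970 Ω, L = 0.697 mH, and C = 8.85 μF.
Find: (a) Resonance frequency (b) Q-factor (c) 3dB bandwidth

Step 1 — Resonance: ω₀ = 1/√(LC) = 1/√(0.000697·8.85e-06) = 1.273e+04 rad/s.
Step 2 — f₀ = ω₀/(2π) = 2026 Hz.
Step 3 — Series Q: Q = ω₀L/R = 1.273e+04·0.000697/1970 = 0.004505.
Step 4 — Bandwidth: Δω = ω₀/Q = 2.826e+06 rad/s; BW = Δω/(2π) = 4.498e+05 Hz.

(a) f₀ = 2026 Hz  (b) Q = 0.004505  (c) BW = 4.498e+05 Hz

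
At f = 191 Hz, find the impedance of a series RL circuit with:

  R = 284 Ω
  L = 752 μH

Step 1 — Angular frequency: ω = 2π·f = 2π·191 = 1200 rad/s.
Step 2 — Component impedances:
  R: Z = R = 284 Ω
  L: Z = jωL = j·1200·0.000752 = 0 + j0.9025 Ω
Step 3 — Series combination: Z_total = R + L = 284 + j0.9025 Ω = 284∠0.2° Ω.

Z = 284 + j0.9025 Ω = 284∠0.2° Ω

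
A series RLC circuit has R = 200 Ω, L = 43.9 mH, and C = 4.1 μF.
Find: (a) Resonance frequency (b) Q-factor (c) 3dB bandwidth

Step 1 — Resonance: ω₀ = 1/√(LC) = 1/√(0.0439·4.1e-06) = 2357 rad/s.
Step 2 — f₀ = ω₀/(2π) = 375.1 Hz.
Step 3 — Series Q: Q = ω₀L/R = 2357·0.0439/200 = 0.5174.
Step 4 — Bandwidth: Δω = ω₀/Q = 4556 rad/s; BW = Δω/(2π) = 725.1 Hz.

(a) f₀ = 375.1 Hz  (b) Q = 0.5174  (c) BW = 725.1 Hz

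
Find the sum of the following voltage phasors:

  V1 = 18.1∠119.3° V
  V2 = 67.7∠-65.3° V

Step 1 — Convert each phasor to rectangular form:
  V1 = 18.1·(cos(119.3°) + j·sin(119.3°)) = -8.858 + j15.78 V
  V2 = 67.7·(cos(-65.3°) + j·sin(-65.3°)) = 28.29 - j61.51 V
Step 2 — Sum components: V_total = 19.43 - j45.72 V.
Step 3 — Convert to polar: |V_total| = 49.68 V, ∠V_total = -67.0°.

V_total = 49.68∠-67.0° V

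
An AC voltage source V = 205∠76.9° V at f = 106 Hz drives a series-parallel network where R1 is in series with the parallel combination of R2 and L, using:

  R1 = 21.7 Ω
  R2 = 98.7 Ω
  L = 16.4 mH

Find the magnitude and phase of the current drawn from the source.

Step 1 — Angular frequency: ω = 2π·f = 2π·106 = 666 rad/s.
Step 2 — Component impedances:
  R1: Z = R = 21.7 Ω
  R2: Z = R = 98.7 Ω
  L: Z = jωL = j·666·0.0164 = 0 + j10.92 Ω
Step 3 — Parallel branch: R2 || L = 1/(1/R2 + 1/L) = 1.194 + j10.79 Ω.
Step 4 — Series with R1: Z_total = R1 + (R2 || L) = 22.89 + j10.79 Ω = 25.31∠25.2° Ω.
Step 5 — Source phasor: V = 205∠76.9° V = 46.46 + j199.7 V.
Step 6 — Ohm's law: I = V / Z_total = (46.46 + j199.7) / (22.89 + j10.79) = 5.024 + j6.353 A.
Step 7 — Convert to polar: |I| = 8.1 A, ∠I = 51.7°.

I = 8.1∠51.7° A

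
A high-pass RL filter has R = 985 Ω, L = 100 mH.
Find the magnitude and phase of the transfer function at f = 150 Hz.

Step 1 — Angular frequency: ω = 2π·150 = 942.5 rad/s.
Step 2 — Transfer function: H(jω) = jωL/(R + jωL).
Step 3 — Numerator jωL = j·94.25; denominator R + jωL = 985 + j94.25.
Step 4 — H = 0.009072 + j0.09481.
Step 5 — Magnitude: |H| = 0.09525 (-20.4 dB); phase: φ = 84.5°.

|H| = 0.09525 (-20.4 dB), φ = 84.5°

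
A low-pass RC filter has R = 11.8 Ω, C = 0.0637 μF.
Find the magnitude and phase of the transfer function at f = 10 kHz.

Step 1 — Angular frequency: ω = 2π·1e+04 = 6.283e+04 rad/s.
Step 2 — Transfer function: H(jω) = 1/(1 + jωRC).
Step 3 — Denominator: 1 + jωRC = 1 + j·6.283e+04·11.8·6.37e-08 = 1 + j0.04723.
Step 4 — H = 0.9978 - j0.04712.
Step 5 — Magnitude: |H| = 0.9989 (-0.0 dB); phase: φ = -2.7°.

|H| = 0.9989 (-0.0 dB), φ = -2.7°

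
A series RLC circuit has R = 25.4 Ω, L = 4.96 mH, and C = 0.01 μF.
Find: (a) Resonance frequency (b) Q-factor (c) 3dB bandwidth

Step 1 — Resonance condition Im(Z)=0 gives ω₀ = 1/√(LC).
Step 2 — ω₀ = 1/√(0.00496·1e-08) = 1.42e+05 rad/s.
Step 3 — f₀ = ω₀/(2π) = 2.26e+04 Hz.
Step 4 — Series Q: Q = ω₀L/R = 1.42e+05·0.00496/25.4 = 27.73.
Step 5 — 3dB bandwidth: Δω = ω₀/Q = 5121 rad/s; BW = Δω/(2π) = 815 Hz.

(a) f₀ = 2.26e+04 Hz  (b) Q = 27.73  (c) BW = 815 Hz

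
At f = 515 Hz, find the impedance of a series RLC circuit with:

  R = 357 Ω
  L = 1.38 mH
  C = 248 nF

Step 1 — Angular frequency: ω = 2π·f = 2π·515 = 3236 rad/s.
Step 2 — Component impedances:
  R: Z = R = 357 Ω
  L: Z = jωL = j·3236·0.00138 = 0 + j4.465 Ω
  C: Z = 1/(jωC) = -j/(ω·C) = 0 - j1246 Ω
Step 3 — Series combination: Z_total = R + L + C = 357 - j1242 Ω = 1292∠-74.0° Ω.

Z = 357 - j1242 Ω = 1292∠-74.0° Ω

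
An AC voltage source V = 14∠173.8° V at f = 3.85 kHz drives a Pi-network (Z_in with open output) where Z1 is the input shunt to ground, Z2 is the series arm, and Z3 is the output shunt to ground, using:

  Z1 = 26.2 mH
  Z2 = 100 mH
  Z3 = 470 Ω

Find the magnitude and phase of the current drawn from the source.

Step 1 — Angular frequency: ω = 2π·f = 2π·3850 = 2.419e+04 rad/s.
Step 2 — Component impedances:
  Z1: Z = jωL = j·2.419e+04·0.0262 = 0 + j633.8 Ω
  Z2: Z = jωL = j·2.419e+04·0.1 = 0 + j2419 Ω
  Z3: Z = R = 470 Ω
Step 3 — With open output, the series arm Z2 and the output shunt Z3 appear in series to ground: Z2 + Z3 = 470 + j2419 Ω.
Step 4 — Parallel with input shunt Z1: Z_in = Z1 || (Z2 + Z3) = 19.79 + j505.3 Ω = 505.6∠87.8° Ω.
Step 5 — Source phasor: V = 14∠173.8° V = -13.92 + j1.512 V.
Step 6 — Ohm's law: I = V / Z_total = (-13.92 + j1.512) / (19.79 + j505.3) = 0.001911 + j0.02762 A.
Step 7 — Convert to polar: |I| = 0.02769 A, ∠I = 86.0°.

I = 0.02769∠86.0° A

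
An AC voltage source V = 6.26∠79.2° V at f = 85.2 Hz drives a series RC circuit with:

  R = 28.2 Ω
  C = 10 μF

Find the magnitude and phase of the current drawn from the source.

Step 1 — Angular frequency: ω = 2π·f = 2π·85.2 = 535.3 rad/s.
Step 2 — Component impedances:
  R: Z = R = 28.2 Ω
  C: Z = 1/(jωC) = -j/(ω·C) = 0 - j186.8 Ω
Step 3 — Series combination: Z_total = R + C = 28.2 - j186.8 Ω = 188.9∠-81.4° Ω.
Step 4 — Source phasor: V = 6.26∠79.2° V = 1.173 + j6.149 V.
Step 5 — Ohm's law: I = V / Z_total = (1.173 + j6.149) / (28.2 - j186.8) = -0.03126 + j0.011 A.
Step 6 — Convert to polar: |I| = 0.03314 A, ∠I = 160.6°.

I = 0.03314∠160.6° A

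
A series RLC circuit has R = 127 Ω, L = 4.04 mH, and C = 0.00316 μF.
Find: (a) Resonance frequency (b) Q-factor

Step 1 — Resonance condition Im(Z)=0 gives ω₀ = 1/√(LC).
Step 2 — ω₀ = 1/√(0.00404·3.16e-09) = 2.799e+05 rad/s.
Step 3 — f₀ = ω₀/(2π) = 4.454e+04 Hz.
Step 4 — Series Q: Q = ω₀L/R = 2.799e+05·0.00404/127 = 8.903.

(a) f₀ = 4.454e+04 Hz  (b) Q = 8.903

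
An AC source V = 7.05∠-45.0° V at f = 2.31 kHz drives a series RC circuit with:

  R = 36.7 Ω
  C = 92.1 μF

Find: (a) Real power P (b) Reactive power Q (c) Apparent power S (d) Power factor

Step 1 — Angular frequency: ω = 2π·f = 2π·2310 = 1.451e+04 rad/s.
Step 2 — Component impedances:
  R: Z = R = 36.7 Ω
  C: Z = 1/(jωC) = -j/(ω·C) = 0 - j0.7481 Ω
Step 3 — Series combination: Z_total = R + C = 36.7 - j0.7481 Ω = 36.71∠-1.2° Ω.
Step 4 — Source phasor: V = 7.05∠-45.0° V = 4.985 - j4.985 V.
Step 5 — Current: I = V / Z = 0.1385 - j0.133 A = 0.1921∠-43.8° A.
Step 6 — Complex power: S = V·I* = 1.354 - j0.02759 VA.
Step 7 — Real power: P = Re(S) = 1.354 W.
Step 8 — Reactive power: Q = Im(S) = -0.02759 VAR.
Step 9 — Apparent power: |S| = 1.354 VA.
Step 10 — Power factor: PF = P/|S| = 0.9998 (leading).

(a) P = 1.354 W  (b) Q = -0.02759 VAR  (c) S = 1.354 VA  (d) PF = 0.9998 (leading)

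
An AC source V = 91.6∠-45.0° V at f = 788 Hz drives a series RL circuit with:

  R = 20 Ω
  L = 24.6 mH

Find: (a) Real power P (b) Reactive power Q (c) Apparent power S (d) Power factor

Step 1 — Angular frequency: ω = 2π·f = 2π·788 = 4951 rad/s.
Step 2 — Component impedances:
  R: Z = R = 20 Ω
  L: Z = jωL = j·4951·0.0246 = 0 + j121.8 Ω
Step 3 — Series combination: Z_total = R + L = 20 + j121.8 Ω = 123.4∠80.7° Ω.
Step 4 — Source phasor: V = 91.6∠-45.0° V = 64.77 - j64.77 V.
Step 5 — Current: I = V / Z = -0.4328 - j0.6029 A = 0.7421∠-125.7° A.
Step 6 — Complex power: S = V·I* = 11.01 + j67.08 VA.
Step 7 — Real power: P = Re(S) = 11.01 W.
Step 8 — Reactive power: Q = Im(S) = 67.08 VAR.
Step 9 — Apparent power: |S| = 67.98 VA.
Step 10 — Power factor: PF = P/|S| = 0.162 (lagging).

(a) P = 11.01 W  (b) Q = 67.08 VAR  (c) S = 67.98 VA  (d) PF = 0.162 (lagging)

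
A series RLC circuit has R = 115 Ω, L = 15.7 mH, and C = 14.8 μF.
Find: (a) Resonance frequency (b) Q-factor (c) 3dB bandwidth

Step 1 — Resonance condition Im(Z)=0 gives ω₀ = 1/√(LC).
Step 2 — ω₀ = 1/√(0.0157·1.48e-05) = 2075 rad/s.
Step 3 — f₀ = ω₀/(2π) = 330.2 Hz.
Step 4 — Series Q: Q = ω₀L/R = 2075·0.0157/115 = 0.2832.
Step 5 — 3dB bandwidth: Δω = ω₀/Q = 7325 rad/s; BW = Δω/(2π) = 1166 Hz.

(a) f₀ = 330.2 Hz  (b) Q = 0.2832  (c) BW = 1166 Hz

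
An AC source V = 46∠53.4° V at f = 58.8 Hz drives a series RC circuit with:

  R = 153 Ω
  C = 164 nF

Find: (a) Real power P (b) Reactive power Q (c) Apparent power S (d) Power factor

Step 1 — Angular frequency: ω = 2π·f = 2π·58.8 = 369.5 rad/s.
Step 2 — Component impedances:
  R: Z = R = 153 Ω
  C: Z = 1/(jωC) = -j/(ω·C) = 0 - j1.65e+04 Ω
Step 3 — Series combination: Z_total = R + C = 153 - j1.65e+04 Ω = 1.651e+04∠-89.5° Ω.
Step 4 — Source phasor: V = 46∠53.4° V = 27.43 + j36.93 V.
Step 5 — Current: I = V / Z = -0.002222 + j0.001682 A = 0.002787∠142.9° A.
Step 6 — Complex power: S = V·I* = 0.001188 - j0.1282 VA.
Step 7 — Real power: P = Re(S) = 0.001188 W.
Step 8 — Reactive power: Q = Im(S) = -0.1282 VAR.
Step 9 — Apparent power: |S| = 0.1282 VA.
Step 10 — Power factor: PF = P/|S| = 0.00927 (leading).

(a) P = 0.001188 W  (b) Q = -0.1282 VAR  (c) S = 0.1282 VA  (d) PF = 0.00927 (leading)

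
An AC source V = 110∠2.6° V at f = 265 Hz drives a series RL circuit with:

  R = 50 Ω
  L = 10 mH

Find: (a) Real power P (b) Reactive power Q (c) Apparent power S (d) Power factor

Step 1 — Angular frequency: ω = 2π·f = 2π·265 = 1665 rad/s.
Step 2 — Component impedances:
  R: Z = R = 50 Ω
  L: Z = jωL = j·1665·0.01 = 0 + j16.65 Ω
Step 3 — Series combination: Z_total = R + L = 50 + j16.65 Ω = 52.7∠18.4° Ω.
Step 4 — Source phasor: V = 110∠2.6° V = 109.9 + j4.99 V.
Step 5 — Current: I = V / Z = 2.008 - j0.569 A = 2.087∠-15.8° A.
Step 6 — Complex power: S = V·I* = 217.8 + j72.54 VA.
Step 7 — Real power: P = Re(S) = 217.8 W.
Step 8 — Reactive power: Q = Im(S) = 72.54 VAR.
Step 9 — Apparent power: |S| = 229.6 VA.
Step 10 — Power factor: PF = P/|S| = 0.9488 (lagging).

(a) P = 217.8 W  (b) Q = 72.54 VAR  (c) S = 229.6 VA  (d) PF = 0.9488 (lagging)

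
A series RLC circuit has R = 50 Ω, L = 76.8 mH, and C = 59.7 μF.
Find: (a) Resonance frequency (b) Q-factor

Step 1 — Resonance condition Im(Z)=0 gives ω₀ = 1/√(LC).
Step 2 — ω₀ = 1/√(0.0768·5.97e-05) = 467 rad/s.
Step 3 — f₀ = ω₀/(2π) = 74.33 Hz.
Step 4 — Series Q: Q = ω₀L/R = 467·0.0768/50 = 0.7173.

(a) f₀ = 74.33 Hz  (b) Q = 0.7173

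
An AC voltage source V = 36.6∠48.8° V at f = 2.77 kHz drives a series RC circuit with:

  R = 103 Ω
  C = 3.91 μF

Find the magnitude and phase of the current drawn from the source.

Step 1 — Angular frequency: ω = 2π·f = 2π·2770 = 1.74e+04 rad/s.
Step 2 — Component impedances:
  R: Z = R = 103 Ω
  C: Z = 1/(jωC) = -j/(ω·C) = 0 - j14.69 Ω
Step 3 — Series combination: Z_total = R + C = 103 - j14.69 Ω = 104∠-8.1° Ω.
Step 4 — Source phasor: V = 36.6∠48.8° V = 24.11 + j27.54 V.
Step 5 — Ohm's law: I = V / Z_total = (24.11 + j27.54) / (103 - j14.69) = 0.192 + j0.2948 A.
Step 6 — Convert to polar: |I| = 0.3518 A, ∠I = 56.9°.

I = 0.3518∠56.9° A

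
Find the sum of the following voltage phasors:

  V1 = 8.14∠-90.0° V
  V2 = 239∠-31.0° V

Step 1 — Convert each phasor to rectangular form:
  V1 = 8.14·(cos(-90.0°) + j·sin(-90.0°)) = 0 - j8.14 V
  V2 = 239·(cos(-31.0°) + j·sin(-31.0°)) = 204.9 - j123.1 V
Step 2 — Sum components: V_total = 204.9 - j131.2 V.
Step 3 — Convert to polar: |V_total| = 243.3 V, ∠V_total = -32.6°.

V_total = 243.3∠-32.6° V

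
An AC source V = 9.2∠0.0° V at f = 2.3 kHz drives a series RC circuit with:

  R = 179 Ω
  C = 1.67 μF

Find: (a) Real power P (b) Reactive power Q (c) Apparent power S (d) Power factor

Step 1 — Angular frequency: ω = 2π·f = 2π·2300 = 1.445e+04 rad/s.
Step 2 — Component impedances:
  R: Z = R = 179 Ω
  C: Z = 1/(jωC) = -j/(ω·C) = 0 - j41.44 Ω
Step 3 — Series combination: Z_total = R + C = 179 - j41.44 Ω = 183.7∠-13.0° Ω.
Step 4 — Source phasor: V = 9.2∠0.0° V = 9.2 V.
Step 5 — Current: I = V / Z = 0.04878 + j0.01129 A = 0.05007∠13.0° A.
Step 6 — Complex power: S = V·I* = 0.4488 - j0.1039 VA.
Step 7 — Real power: P = Re(S) = 0.4488 W.
Step 8 — Reactive power: Q = Im(S) = -0.1039 VAR.
Step 9 — Apparent power: |S| = 0.4607 VA.
Step 10 — Power factor: PF = P/|S| = 0.9742 (leading).

(a) P = 0.4488 W  (b) Q = -0.1039 VAR  (c) S = 0.4607 VA  (d) PF = 0.9742 (leading)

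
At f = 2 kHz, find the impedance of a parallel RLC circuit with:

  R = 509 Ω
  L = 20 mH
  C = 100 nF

Step 1 — Angular frequency: ω = 2π·f = 2π·2000 = 1.257e+04 rad/s.
Step 2 — Component impedances:
  R: Z = R = 509 Ω
  L: Z = jωL = j·1.257e+04·0.02 = 0 + j251.3 Ω
  C: Z = 1/(jωC) = -j/(ω·C) = 0 - j795.8 Ω
Step 3 — Parallel combination: 1/Z_total = 1/R + 1/L + 1/C; Z_total = 174.3 + j241.5 Ω = 297.9∠54.2° Ω.

Z = 174.3 + j241.5 Ω = 297.9∠54.2° Ω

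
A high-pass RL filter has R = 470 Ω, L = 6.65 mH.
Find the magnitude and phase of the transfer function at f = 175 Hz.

Step 1 — Angular frequency: ω = 2π·175 = 1100 rad/s.
Step 2 — Transfer function: H(jω) = jωL/(R + jωL).
Step 3 — Numerator jωL = j·7.312; denominator R + jωL = 470 + j7.312.
Step 4 — H = 0.000242 + j0.01555.
Step 5 — Magnitude: |H| = 0.01556 (-36.2 dB); phase: φ = 89.1°.

|H| = 0.01556 (-36.2 dB), φ = 89.1°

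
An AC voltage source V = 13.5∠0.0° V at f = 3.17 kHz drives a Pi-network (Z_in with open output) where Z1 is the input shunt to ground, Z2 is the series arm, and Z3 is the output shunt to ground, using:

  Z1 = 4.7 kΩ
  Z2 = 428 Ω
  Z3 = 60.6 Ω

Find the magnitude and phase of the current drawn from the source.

Step 1 — Angular frequency: ω = 2π·f = 2π·3170 = 1.992e+04 rad/s.
Step 2 — Component impedances:
  Z1: Z = R = 4700 Ω
  Z2: Z = R = 428 Ω
  Z3: Z = R = 60.6 Ω
Step 3 — With open output, the series arm Z2 and the output shunt Z3 appear in series to ground: Z2 + Z3 = 488.6 Ω.
Step 4 — Parallel with input shunt Z1: Z_in = Z1 || (Z2 + Z3) = 442.6 Ω = 442.6∠0.0° Ω.
Step 5 — Source phasor: V = 13.5∠0.0° V = 13.5 V.
Step 6 — Ohm's law: I = V / Z_total = (13.5) / (442.6) = 0.0305 A.
Step 7 — Convert to polar: |I| = 0.0305 A, ∠I = 0.0°.

I = 0.0305∠0.0° A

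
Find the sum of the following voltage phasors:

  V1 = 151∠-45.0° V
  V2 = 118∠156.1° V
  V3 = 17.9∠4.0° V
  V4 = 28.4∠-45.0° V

Step 1 — Convert each phasor to rectangular form:
  V1 = 151·(cos(-45.0°) + j·sin(-45.0°)) = 106.8 - j106.8 V
  V2 = 118·(cos(156.1°) + j·sin(156.1°)) = -107.9 + j47.81 V
  V3 = 17.9·(cos(4.0°) + j·sin(4.0°)) = 17.86 + j1.249 V
  V4 = 28.4·(cos(-45.0°) + j·sin(-45.0°)) = 20.08 - j20.08 V
Step 2 — Sum components: V_total = 36.83 - j77.8 V.
Step 3 — Convert to polar: |V_total| = 86.08 V, ∠V_total = -64.7°.

V_total = 86.08∠-64.7° V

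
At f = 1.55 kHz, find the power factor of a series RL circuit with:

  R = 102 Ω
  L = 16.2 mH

Step 1 — Angular frequency: ω = 2π·f = 2π·1550 = 9739 rad/s.
Step 2 — Component impedances:
  R: Z = R = 102 Ω
  L: Z = jωL = j·9739·0.0162 = 0 + j157.8 Ω
Step 3 — Series combination: Z_total = R + L = 102 + j157.8 Ω = 187.9∠57.1° Ω.
Step 4 — Power factor: PF = cos(φ) = Re(Z)/|Z| = 102/187.87 = 0.5429.
Step 5 — Type: Im(Z) = 157.8 ⇒ lagging (phase φ = 57.1°).

PF = 0.5429 (lagging, φ = 57.1°)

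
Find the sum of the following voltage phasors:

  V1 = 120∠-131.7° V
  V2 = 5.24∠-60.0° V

Step 1 — Convert each phasor to rectangular form:
  V1 = 120·(cos(-131.7°) + j·sin(-131.7°)) = -79.83 - j89.6 V
  V2 = 5.24·(cos(-60.0°) + j·sin(-60.0°)) = 2.62 - j4.538 V
Step 2 — Sum components: V_total = -77.21 - j94.13 V.
Step 3 — Convert to polar: |V_total| = 121.7 V, ∠V_total = -129.4°.

V_total = 121.7∠-129.4° V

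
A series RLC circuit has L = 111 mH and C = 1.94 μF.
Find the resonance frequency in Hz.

Step 1 — Resonance condition Im(Z)=0 gives ω₀ = 1/√(LC).
Step 2 — ω₀ = 1/√(0.111·1.94e-06) = 2155 rad/s.
Step 3 — f₀ = ω₀/(2π) = 343 Hz.

f₀ = 343 Hz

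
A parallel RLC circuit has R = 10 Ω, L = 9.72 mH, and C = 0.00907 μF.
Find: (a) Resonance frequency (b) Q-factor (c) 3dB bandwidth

Step 1 — Resonance: ω₀ = 1/√(LC) = 1/√(0.00972·9.07e-09) = 1.065e+05 rad/s.
Step 2 — f₀ = ω₀/(2π) = 1.695e+04 Hz.
Step 3 — Parallel Q: Q = R/(ω₀L) = 10/(1.065e+05·0.00972) = 0.00966.
Step 4 — Bandwidth: Δω = ω₀/Q = 1.103e+07 rad/s; BW = Δω/(2π) = 1.755e+06 Hz.

(a) f₀ = 1.695e+04 Hz  (b) Q = 0.00966  (c) BW = 1.755e+06 Hz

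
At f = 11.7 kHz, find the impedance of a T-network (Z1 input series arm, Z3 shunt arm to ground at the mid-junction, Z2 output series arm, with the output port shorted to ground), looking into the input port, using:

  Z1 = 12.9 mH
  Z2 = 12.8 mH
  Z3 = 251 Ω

Step 1 — Angular frequency: ω = 2π·f = 2π·1.17e+04 = 7.351e+04 rad/s.
Step 2 — Component impedances:
  Z1: Z = jωL = j·7.351e+04·0.0129 = 0 + j948.3 Ω
  Z2: Z = jωL = j·7.351e+04·0.0128 = 0 + j941 Ω
  Z3: Z = R = 251 Ω
Step 3 — With the output port shorted to ground, the output series arm Z2 runs from the junction to ground; the shunt arm Z3 also runs from the junction to ground. They appear in parallel: Z3 || Z2 = 234.3 + j62.51 Ω.
Step 4 — Series with input arm Z1: Z_in = Z1 + (Z3 || Z2) = 234.3 + j1011 Ω = 1038∠76.9° Ω.

Z = 234.3 + j1011 Ω = 1038∠76.9° Ω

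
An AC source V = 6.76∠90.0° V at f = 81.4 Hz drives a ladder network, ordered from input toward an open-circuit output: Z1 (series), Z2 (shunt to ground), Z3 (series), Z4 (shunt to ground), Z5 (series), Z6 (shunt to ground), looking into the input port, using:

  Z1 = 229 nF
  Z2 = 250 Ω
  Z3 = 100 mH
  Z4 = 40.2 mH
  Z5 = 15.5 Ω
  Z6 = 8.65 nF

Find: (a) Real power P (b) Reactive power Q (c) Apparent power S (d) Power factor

Step 1 — Angular frequency: ω = 2π·f = 2π·81.4 = 511.5 rad/s.
Step 2 — Component impedances:
  Z1: Z = 1/(jωC) = -j/(ω·C) = 0 - j8538 Ω
  Z2: Z = R = 250 Ω
  Z3: Z = jωL = j·511.5·0.1 = 0 + j51.15 Ω
  Z4: Z = jωL = j·511.5·0.0402 = 0 + j20.56 Ω
  Z5: Z = R = 15.5 Ω
  Z6: Z = 1/(jωC) = -j/(ω·C) = 0 - j2.26e+05 Ω
Step 3 — Ladder network (open output): work backward from the far end, alternating series and parallel combinations. Z_in = 19 - j8472 Ω = 8472∠-89.9° Ω.
Step 4 — Source phasor: V = 6.76∠90.0° V = 0 + j6.76 V.
Step 5 — Current: I = V / Z = -0.0007979 + j1.79e-06 A = 0.0007979∠179.9° A.
Step 6 — Complex power: S = V·I* = 1.21e-05 - j0.005394 VA.
Step 7 — Real power: P = Re(S) = 1.21e-05 W.
Step 8 — Reactive power: Q = Im(S) = -0.005394 VAR.
Step 9 — Apparent power: |S| = 0.005394 VA.
Step 10 — Power factor: PF = P/|S| = 0.002243 (leading).

(a) P = 1.21e-05 W  (b) Q = -0.005394 VAR  (c) S = 0.005394 VA  (d) PF = 0.002243 (leading)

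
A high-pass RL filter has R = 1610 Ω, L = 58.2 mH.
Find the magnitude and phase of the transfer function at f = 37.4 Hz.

Step 1 — Angular frequency: ω = 2π·37.4 = 235 rad/s.
Step 2 — Transfer function: H(jω) = jωL/(R + jωL).
Step 3 — Numerator jωL = j·13.68; denominator R + jωL = 1610 + j13.68.
Step 4 — H = 7.215e-05 + j0.008494.
Step 5 — Magnitude: |H| = 0.008494 (-41.4 dB); phase: φ = 89.5°.

|H| = 0.008494 (-41.4 dB), φ = 89.5°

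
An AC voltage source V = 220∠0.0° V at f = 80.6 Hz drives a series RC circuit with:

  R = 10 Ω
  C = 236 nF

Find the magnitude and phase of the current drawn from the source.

Step 1 — Angular frequency: ω = 2π·f = 2π·80.6 = 506.4 rad/s.
Step 2 — Component impedances:
  R: Z = R = 10 Ω
  C: Z = 1/(jωC) = -j/(ω·C) = 0 - j8367 Ω
Step 3 — Series combination: Z_total = R + C = 10 - j8367 Ω = 8367∠-89.9° Ω.
Step 4 — Source phasor: V = 220∠0.0° V = 220 V.
Step 5 — Ohm's law: I = V / Z_total = (220) / (10 - j8367) = 3.143e-05 + j0.02629 A.
Step 6 — Convert to polar: |I| = 0.02629 A, ∠I = 89.9°.

I = 0.02629∠89.9° A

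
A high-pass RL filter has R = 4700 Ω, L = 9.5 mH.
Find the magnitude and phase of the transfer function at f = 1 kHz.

Step 1 — Angular frequency: ω = 2π·1000 = 6283 rad/s.
Step 2 — Transfer function: H(jω) = jωL/(R + jωL).
Step 3 — Numerator jωL = j·59.69; denominator R + jωL = 4700 + j59.69.
Step 4 — H = 0.0001613 + j0.0127.
Step 5 — Magnitude: |H| = 0.0127 (-37.9 dB); phase: φ = 89.3°.

|H| = 0.0127 (-37.9 dB), φ = 89.3°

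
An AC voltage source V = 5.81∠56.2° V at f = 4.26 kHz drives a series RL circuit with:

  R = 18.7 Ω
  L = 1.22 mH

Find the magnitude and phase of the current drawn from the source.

Step 1 — Angular frequency: ω = 2π·f = 2π·4260 = 2.677e+04 rad/s.
Step 2 — Component impedances:
  R: Z = R = 18.7 Ω
  L: Z = jωL = j·2.677e+04·0.00122 = 0 + j32.65 Ω
Step 3 — Series combination: Z_total = R + L = 18.7 + j32.65 Ω = 37.63∠60.2° Ω.
Step 4 — Source phasor: V = 5.81∠56.2° V = 3.232 + j4.828 V.
Step 5 — Ohm's law: I = V / Z_total = (3.232 + j4.828) / (18.7 + j32.65) = 0.154 - j0.01078 A.
Step 6 — Convert to polar: |I| = 0.1544 A, ∠I = -4.0°.

I = 0.1544∠-4.0° A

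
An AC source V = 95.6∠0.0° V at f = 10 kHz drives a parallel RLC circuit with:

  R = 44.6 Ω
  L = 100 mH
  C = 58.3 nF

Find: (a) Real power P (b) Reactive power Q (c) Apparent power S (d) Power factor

Step 1 — Angular frequency: ω = 2π·f = 2π·1e+04 = 6.283e+04 rad/s.
Step 2 — Component impedances:
  R: Z = R = 44.6 Ω
  L: Z = jωL = j·6.283e+04·0.1 = 0 + j6283 Ω
  C: Z = 1/(jωC) = -j/(ω·C) = 0 - j273 Ω
Step 3 — Parallel combination: 1/Z_total = 1/R + 1/L + 1/C; Z_total = 43.54 - j6.804 Ω = 44.07∠-8.9° Ω.
Step 4 — Source phasor: V = 95.6∠0.0° V = 95.6 V.
Step 5 — Current: I = V / Z = 2.143 + j0.335 A = 2.17∠8.9° A.
Step 6 — Complex power: S = V·I* = 204.9 - j32.02 VA.
Step 7 — Real power: P = Re(S) = 204.9 W.
Step 8 — Reactive power: Q = Im(S) = -32.02 VAR.
Step 9 — Apparent power: |S| = 207.4 VA.
Step 10 — Power factor: PF = P/|S| = 0.988 (leading).

(a) P = 204.9 W  (b) Q = -32.02 VAR  (c) S = 207.4 VA  (d) PF = 0.988 (leading)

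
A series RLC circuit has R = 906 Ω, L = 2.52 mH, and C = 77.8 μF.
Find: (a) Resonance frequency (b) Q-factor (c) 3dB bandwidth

Step 1 — Resonance condition Im(Z)=0 gives ω₀ = 1/√(LC).
Step 2 — ω₀ = 1/√(0.00252·7.78e-05) = 2258 rad/s.
Step 3 — f₀ = ω₀/(2π) = 359.4 Hz.
Step 4 — Series Q: Q = ω₀L/R = 2258·0.00252/906 = 0.006282.
Step 5 — 3dB bandwidth: Δω = ω₀/Q = 3.595e+05 rad/s; BW = Δω/(2π) = 5.722e+04 Hz.

(a) f₀ = 359.4 Hz  (b) Q = 0.006282  (c) BW = 5.722e+04 Hz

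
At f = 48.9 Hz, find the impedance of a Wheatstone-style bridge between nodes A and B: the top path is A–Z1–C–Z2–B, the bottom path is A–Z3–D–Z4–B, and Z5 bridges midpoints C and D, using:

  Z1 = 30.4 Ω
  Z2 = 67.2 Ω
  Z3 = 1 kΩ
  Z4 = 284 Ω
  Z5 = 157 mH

Step 1 — Angular frequency: ω = 2π·f = 2π·48.9 = 307.2 rad/s.
Step 2 — Component impedances:
  Z1: Z = R = 30.4 Ω
  Z2: Z = R = 67.2 Ω
  Z3: Z = R = 1000 Ω
  Z4: Z = R = 284 Ω
  Z5: Z = jωL = j·307.2·0.157 = 0 + j48.24 Ω
Step 3 — Bridge requires nodal analysis (the Z5 bridge couples midpoints C and D, so the two paths cannot be reduced to a simple series/parallel combination). Setting node B to ground and injecting 1 A at node A, the 3-node admittance system at A, C, D solves to V_A = Z_AB = 84.07 + j1.222 Ω = 84.08∠0.8° Ω.

Z = 84.07 + j1.222 Ω = 84.08∠0.8° Ω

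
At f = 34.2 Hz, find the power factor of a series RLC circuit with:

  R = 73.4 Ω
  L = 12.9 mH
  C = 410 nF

Step 1 — Angular frequency: ω = 2π·f = 2π·34.2 = 214.9 rad/s.
Step 2 — Component impedances:
  R: Z = R = 73.4 Ω
  L: Z = jωL = j·214.9·0.0129 = 0 + j2.772 Ω
  C: Z = 1/(jωC) = -j/(ω·C) = 0 - j1.135e+04 Ω
Step 3 — Series combination: Z_total = R + L + C = 73.4 - j1.135e+04 Ω = 1.135e+04∠-89.6° Ω.
Step 4 — Power factor: PF = cos(φ) = Re(Z)/|Z| = 73.4/11348 = 0.006468.
Step 5 — Type: Im(Z) = -1.135e+04 ⇒ leading (phase φ = -89.6°).

PF = 0.006468 (leading, φ = -89.6°)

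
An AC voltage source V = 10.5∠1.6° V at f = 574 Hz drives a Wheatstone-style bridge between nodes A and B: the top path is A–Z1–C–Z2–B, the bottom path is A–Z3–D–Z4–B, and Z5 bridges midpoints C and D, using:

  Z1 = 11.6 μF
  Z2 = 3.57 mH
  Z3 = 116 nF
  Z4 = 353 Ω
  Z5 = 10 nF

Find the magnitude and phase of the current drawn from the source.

Step 1 — Angular frequency: ω = 2π·f = 2π·574 = 3607 rad/s.
Step 2 — Component impedances:
  Z1: Z = 1/(jωC) = -j/(ω·C) = 0 - j23.9 Ω
  Z2: Z = jωL = j·3607·0.00357 = 0 + j12.88 Ω
  Z3: Z = 1/(jωC) = -j/(ω·C) = 0 - j2390 Ω
  Z4: Z = R = 353 Ω
  Z5: Z = 1/(jωC) = -j/(ω·C) = 0 - j2.773e+04 Ω
Step 3 — Bridge requires nodal analysis (the Z5 bridge couples midpoints C and D, so the two paths cannot be reduced to a simple series/parallel combination). Setting node B to ground and injecting 1 A at node A, the 3-node admittance system at A, C, D solves to V_A = Z_AB = 0.005864 - j10.97 Ω = 10.97∠-90.0° Ω.
Step 4 — Source phasor: V = 10.5∠1.6° V = 10.5 + j0.2932 V.
Step 5 — Ohm's law: I = V / Z_total = (10.5 + j0.2932) / (0.005864 - j10.97) = -0.02621 + j0.9566 A.
Step 6 — Convert to polar: |I| = 0.957 A, ∠I = 91.6°.

I = 0.957∠91.6° A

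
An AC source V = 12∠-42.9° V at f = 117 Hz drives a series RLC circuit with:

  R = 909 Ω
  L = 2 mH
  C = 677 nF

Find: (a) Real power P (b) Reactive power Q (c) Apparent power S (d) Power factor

Step 1 — Angular frequency: ω = 2π·f = 2π·117 = 735.1 rad/s.
Step 2 — Component impedances:
  R: Z = R = 909 Ω
  L: Z = jωL = j·735.1·0.002 = 0 + j1.47 Ω
  C: Z = 1/(jωC) = -j/(ω·C) = 0 - j2009 Ω
Step 3 — Series combination: Z_total = R + L + C = 909 - j2008 Ω = 2204∠-65.6° Ω.
Step 4 — Source phasor: V = 12∠-42.9° V = 8.791 - j8.169 V.
Step 5 — Current: I = V / Z = 0.005021 + j0.002105 A = 0.005445∠22.7° A.
Step 6 — Complex power: S = V·I* = 0.02695 - j0.05952 VA.
Step 7 — Real power: P = Re(S) = 0.02695 W.
Step 8 — Reactive power: Q = Im(S) = -0.05952 VAR.
Step 9 — Apparent power: |S| = 0.06534 VA.
Step 10 — Power factor: PF = P/|S| = 0.4124 (leading).

(a) P = 0.02695 W  (b) Q = -0.05952 VAR  (c) S = 0.06534 VA  (d) PF = 0.4124 (leading)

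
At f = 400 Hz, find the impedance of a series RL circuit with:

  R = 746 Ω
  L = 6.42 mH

Step 1 — Angular frequency: ω = 2π·f = 2π·400 = 2513 rad/s.
Step 2 — Component impedances:
  R: Z = R = 746 Ω
  L: Z = jωL = j·2513·0.00642 = 0 + j16.14 Ω
Step 3 — Series combination: Z_total = R + L = 746 + j16.14 Ω = 746.2∠1.2° Ω.

Z = 746 + j16.14 Ω = 746.2∠1.2° Ω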